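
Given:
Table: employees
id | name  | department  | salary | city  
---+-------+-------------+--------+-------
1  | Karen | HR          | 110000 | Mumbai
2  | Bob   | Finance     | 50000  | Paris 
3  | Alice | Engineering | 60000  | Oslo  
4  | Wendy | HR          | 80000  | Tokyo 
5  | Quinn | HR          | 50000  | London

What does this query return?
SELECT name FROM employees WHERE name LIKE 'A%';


LIKE 'A%' matches names starting with 'A'
Matching: 1

1 rows:
Alice


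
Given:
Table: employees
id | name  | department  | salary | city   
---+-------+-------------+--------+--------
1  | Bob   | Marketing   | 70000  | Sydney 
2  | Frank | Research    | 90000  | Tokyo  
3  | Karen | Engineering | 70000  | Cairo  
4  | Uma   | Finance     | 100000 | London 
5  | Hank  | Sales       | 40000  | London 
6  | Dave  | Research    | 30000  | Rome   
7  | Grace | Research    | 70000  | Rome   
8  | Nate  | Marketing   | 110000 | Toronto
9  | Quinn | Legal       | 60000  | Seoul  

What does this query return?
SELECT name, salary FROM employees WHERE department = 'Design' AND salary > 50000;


Filtering: department = 'Design' AND salary > 50000
Matching: 0 rows

Empty result set (0 rows)


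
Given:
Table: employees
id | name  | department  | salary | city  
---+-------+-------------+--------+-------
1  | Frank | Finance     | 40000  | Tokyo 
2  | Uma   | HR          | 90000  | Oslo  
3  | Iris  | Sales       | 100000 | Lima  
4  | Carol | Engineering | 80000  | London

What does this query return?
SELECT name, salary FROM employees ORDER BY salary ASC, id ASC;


Sorting by salary ASC, then id ASC for ties

4 rows:
Frank, 40000
Carol, 80000
Uma, 90000
Iris, 100000


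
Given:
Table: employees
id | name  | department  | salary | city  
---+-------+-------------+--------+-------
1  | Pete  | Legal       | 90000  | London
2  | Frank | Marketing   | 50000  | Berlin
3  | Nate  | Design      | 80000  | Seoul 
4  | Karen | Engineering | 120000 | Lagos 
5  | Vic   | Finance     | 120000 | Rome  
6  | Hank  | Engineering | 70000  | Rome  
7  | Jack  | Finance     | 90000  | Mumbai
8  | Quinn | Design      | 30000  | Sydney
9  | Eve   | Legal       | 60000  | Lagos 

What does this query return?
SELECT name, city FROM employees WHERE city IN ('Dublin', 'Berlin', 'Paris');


Filtering: city IN ('Dublin', 'Berlin', 'Paris')
Matching: 1 rows

1 rows:
Frank, Berlin


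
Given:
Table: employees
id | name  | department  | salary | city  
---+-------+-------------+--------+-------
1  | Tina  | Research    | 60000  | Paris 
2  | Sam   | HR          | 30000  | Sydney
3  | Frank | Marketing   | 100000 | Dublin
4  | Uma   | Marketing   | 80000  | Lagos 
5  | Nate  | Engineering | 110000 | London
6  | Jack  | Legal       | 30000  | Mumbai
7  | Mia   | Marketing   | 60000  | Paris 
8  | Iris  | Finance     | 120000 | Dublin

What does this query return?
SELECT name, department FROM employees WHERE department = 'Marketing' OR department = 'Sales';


Filtering: department = 'Marketing' OR 'Sales'
Matching: 3 rows

3 rows:
Frank, Marketing
Uma, Marketing
Mia, Marketing


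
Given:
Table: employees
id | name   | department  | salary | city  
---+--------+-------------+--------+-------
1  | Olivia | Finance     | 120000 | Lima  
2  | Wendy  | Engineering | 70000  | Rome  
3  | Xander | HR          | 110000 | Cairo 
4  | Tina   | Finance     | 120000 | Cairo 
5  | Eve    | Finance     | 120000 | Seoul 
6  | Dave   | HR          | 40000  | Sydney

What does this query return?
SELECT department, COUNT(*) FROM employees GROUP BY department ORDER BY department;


Assigning each row to its department group:
  Olivia -> Finance
  Wendy -> Engineering
  Xander -> HR
  Tina -> Finance
  Eve -> Finance
  Dave -> HR


3 groups:
Engineering, 1
Finance, 3
HR, 2


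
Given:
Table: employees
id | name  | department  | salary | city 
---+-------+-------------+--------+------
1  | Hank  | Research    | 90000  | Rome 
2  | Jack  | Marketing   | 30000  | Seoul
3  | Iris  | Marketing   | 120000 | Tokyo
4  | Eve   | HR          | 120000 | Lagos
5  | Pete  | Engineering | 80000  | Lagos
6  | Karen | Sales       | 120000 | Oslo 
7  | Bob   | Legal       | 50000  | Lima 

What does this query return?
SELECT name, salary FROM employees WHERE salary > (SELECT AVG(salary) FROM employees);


Subquery: AVG(salary) = 87142.86
Filtering: salary > 87142.86
  Hank (90000) -> MATCH
  Iris (120000) -> MATCH
  Eve (120000) -> MATCH
  Karen (120000) -> MATCH


4 rows:
Hank, 90000
Iris, 120000
Eve, 120000
Karen, 120000


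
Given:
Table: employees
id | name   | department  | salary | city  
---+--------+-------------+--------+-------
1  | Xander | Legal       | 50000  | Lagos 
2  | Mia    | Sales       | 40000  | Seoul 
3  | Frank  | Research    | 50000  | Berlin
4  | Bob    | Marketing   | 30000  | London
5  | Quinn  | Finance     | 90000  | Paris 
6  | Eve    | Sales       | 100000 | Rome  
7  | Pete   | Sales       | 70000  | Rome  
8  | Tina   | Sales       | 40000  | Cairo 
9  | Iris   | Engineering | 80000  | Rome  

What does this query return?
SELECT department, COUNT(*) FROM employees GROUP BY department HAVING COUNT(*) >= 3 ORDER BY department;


Groups with count >= 3:
  Sales: 4 -> PASS
  Engineering: 1 -> filtered out
  Finance: 1 -> filtered out
  Legal: 1 -> filtered out
  Marketing: 1 -> filtered out
  Research: 1 -> filtered out


1 groups:
Sales, 4


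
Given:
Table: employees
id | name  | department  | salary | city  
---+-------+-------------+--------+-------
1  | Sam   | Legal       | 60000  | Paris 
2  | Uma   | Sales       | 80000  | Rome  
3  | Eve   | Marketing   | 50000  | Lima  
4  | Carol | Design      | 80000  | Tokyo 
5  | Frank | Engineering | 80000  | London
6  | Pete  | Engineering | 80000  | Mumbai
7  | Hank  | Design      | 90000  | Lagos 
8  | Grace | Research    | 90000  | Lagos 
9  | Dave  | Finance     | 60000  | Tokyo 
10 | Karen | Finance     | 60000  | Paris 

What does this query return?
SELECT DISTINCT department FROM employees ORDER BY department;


All 'department' values (row order): Legal, Sales, Marketing, Design, Engineering, Engineering, Design, Research, Finance, Finance
Removing duplicates leaves 7 unique value(s).

7 values:
Design
Engineering
Finance
Legal
Marketing
Research
Sales


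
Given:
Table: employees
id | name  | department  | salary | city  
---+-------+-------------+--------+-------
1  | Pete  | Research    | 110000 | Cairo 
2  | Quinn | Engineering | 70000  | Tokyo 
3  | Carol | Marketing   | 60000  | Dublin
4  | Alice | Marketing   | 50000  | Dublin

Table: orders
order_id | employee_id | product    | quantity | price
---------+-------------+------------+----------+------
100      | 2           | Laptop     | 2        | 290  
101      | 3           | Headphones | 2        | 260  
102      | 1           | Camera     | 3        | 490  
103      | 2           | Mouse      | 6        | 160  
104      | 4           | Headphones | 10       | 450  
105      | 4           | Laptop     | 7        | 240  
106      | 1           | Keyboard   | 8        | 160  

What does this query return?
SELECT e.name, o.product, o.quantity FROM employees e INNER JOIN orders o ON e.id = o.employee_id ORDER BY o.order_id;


Joining employees.id = orders.employee_id:
  employee Quinn (id=2) -> order Laptop
  employee Carol (id=3) -> order Headphones
  employee Pete (id=1) -> order Camera
  employee Quinn (id=2) -> order Mouse
  employee Alice (id=4) -> order Headphones
  employee Alice (id=4) -> order Laptop
  employee Pete (id=1) -> order Keyboard


7 rows:
Quinn, Laptop, 2
Carol, Headphones, 2
Pete, Camera, 3
Quinn, Mouse, 6
Alice, Headphones, 10
Alice, Laptop, 7
Pete, Keyboard, 8


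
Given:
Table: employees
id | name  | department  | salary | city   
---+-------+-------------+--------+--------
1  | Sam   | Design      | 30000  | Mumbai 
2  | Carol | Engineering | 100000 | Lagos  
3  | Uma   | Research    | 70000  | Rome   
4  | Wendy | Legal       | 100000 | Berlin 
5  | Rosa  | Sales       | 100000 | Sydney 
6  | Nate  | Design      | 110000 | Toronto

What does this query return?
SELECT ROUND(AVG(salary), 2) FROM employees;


SUM(salary) = 510000
COUNT = 6
ROUND(AVG, 2) = ROUND(510000 / 6, 2) = 85000.0

85000.0


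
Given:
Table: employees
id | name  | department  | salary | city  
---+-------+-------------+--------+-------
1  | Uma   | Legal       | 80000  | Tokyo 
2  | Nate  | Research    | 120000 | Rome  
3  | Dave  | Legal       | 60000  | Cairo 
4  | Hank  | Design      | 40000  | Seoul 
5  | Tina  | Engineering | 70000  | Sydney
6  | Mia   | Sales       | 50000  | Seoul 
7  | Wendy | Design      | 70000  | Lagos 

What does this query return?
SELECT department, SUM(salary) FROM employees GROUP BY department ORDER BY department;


Summing salary within each department:
  Design: 40000 + 70000 = 110000
  Engineering: 70000 = 70000
  Legal: 80000 + 60000 = 140000
  Research: 120000 = 120000
  Sales: 50000 = 50000


5 groups:
Design, 110000
Engineering, 70000
Legal, 140000
Research, 120000
Sales, 50000


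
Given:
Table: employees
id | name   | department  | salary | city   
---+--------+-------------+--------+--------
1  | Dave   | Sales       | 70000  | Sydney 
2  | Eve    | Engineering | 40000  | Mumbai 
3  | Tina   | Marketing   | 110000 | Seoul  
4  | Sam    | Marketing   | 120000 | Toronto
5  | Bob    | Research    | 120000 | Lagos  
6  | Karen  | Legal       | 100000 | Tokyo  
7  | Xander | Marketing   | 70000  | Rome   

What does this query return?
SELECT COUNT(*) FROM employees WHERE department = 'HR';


Counting rows where department = 'HR'


0


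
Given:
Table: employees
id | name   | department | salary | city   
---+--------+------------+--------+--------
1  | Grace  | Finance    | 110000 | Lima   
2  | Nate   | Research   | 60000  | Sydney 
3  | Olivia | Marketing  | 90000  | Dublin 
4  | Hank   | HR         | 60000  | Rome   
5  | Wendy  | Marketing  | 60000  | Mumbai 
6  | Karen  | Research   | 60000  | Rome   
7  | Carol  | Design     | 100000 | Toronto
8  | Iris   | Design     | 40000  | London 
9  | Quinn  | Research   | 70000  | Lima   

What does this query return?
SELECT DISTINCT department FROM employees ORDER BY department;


All 'department' values (row order): Finance, Research, Marketing, HR, Marketing, Research, Design, Design, Research
Removing duplicates leaves 5 unique value(s).

5 values:
Design
Finance
HR
Marketing
Research


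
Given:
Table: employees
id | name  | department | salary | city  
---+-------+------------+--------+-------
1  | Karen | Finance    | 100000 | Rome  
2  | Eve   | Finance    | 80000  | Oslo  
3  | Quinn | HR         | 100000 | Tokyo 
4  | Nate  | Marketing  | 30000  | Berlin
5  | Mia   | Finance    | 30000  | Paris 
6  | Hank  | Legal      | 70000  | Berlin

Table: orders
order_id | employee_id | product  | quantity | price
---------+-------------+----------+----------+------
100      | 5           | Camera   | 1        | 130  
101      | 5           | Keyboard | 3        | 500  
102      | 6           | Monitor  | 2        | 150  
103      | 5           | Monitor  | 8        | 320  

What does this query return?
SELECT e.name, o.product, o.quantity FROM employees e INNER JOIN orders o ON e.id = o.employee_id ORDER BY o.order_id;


Joining employees.id = orders.employee_id:
  employee Mia (id=5) -> order Camera
  employee Mia (id=5) -> order Keyboard
  employee Hank (id=6) -> order Monitor
  employee Mia (id=5) -> order Monitor


4 rows:
Mia, Camera, 1
Mia, Keyboard, 3
Hank, Monitor, 2
Mia, Monitor, 8


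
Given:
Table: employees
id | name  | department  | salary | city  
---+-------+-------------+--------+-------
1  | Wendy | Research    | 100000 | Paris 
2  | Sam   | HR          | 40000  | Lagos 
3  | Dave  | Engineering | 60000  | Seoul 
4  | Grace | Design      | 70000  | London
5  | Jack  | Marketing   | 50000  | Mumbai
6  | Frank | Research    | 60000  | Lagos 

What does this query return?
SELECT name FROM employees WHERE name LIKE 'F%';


LIKE 'F%' matches names starting with 'F'
Matching: 1

1 rows:
Frank


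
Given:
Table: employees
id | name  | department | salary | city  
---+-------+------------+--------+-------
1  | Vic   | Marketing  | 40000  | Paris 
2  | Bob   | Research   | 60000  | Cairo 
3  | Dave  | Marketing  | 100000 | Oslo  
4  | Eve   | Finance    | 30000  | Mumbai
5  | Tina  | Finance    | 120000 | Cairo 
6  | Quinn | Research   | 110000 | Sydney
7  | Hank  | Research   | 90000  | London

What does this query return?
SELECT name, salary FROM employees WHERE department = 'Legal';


Filtering: department = 'Legal'
Matching rows: 0

Empty result set (0 rows)


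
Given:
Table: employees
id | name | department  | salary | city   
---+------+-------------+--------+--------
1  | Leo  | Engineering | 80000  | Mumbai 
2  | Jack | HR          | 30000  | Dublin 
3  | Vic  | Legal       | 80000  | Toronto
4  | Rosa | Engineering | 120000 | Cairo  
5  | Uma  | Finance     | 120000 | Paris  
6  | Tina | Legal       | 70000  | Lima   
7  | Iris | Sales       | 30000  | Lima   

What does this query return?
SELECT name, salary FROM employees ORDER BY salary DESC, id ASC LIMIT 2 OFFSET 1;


Sort by salary DESC (id ASC tiebreak), then skip 1 and take 2
Rows 2 through 3

2 rows:
Uma, 120000
Leo, 80000


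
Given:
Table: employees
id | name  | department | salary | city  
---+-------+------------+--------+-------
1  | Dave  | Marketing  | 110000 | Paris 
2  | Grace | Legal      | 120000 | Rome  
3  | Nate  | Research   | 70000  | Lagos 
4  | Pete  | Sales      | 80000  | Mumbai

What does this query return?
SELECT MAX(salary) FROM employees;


Salaries: 110000, 120000, 70000, 80000
MAX = 120000

120000


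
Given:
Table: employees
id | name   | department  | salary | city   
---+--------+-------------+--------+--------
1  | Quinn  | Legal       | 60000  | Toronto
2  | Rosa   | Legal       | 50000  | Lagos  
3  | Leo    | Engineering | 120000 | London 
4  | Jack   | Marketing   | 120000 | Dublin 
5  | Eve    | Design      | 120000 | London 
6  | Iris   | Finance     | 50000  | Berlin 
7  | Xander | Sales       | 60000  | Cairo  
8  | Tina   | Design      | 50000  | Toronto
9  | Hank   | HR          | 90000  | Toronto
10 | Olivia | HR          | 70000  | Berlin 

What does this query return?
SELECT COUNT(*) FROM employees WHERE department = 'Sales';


Counting rows where department = 'Sales'
  Xander -> MATCH


1


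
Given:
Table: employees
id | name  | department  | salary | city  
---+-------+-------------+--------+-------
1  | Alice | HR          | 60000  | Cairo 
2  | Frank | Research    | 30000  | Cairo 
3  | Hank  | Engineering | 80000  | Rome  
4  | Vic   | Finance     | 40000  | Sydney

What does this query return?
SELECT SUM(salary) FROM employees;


SUM(salary) = 60000 + 30000 + 80000 + 40000 = 210000

210000


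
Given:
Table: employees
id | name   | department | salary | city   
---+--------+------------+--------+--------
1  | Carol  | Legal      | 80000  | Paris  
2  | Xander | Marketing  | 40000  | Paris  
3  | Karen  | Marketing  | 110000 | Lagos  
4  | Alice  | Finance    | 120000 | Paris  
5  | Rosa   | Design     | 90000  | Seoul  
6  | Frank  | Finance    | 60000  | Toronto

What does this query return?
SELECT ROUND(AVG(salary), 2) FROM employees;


SUM(salary) = 500000
COUNT = 6
ROUND(AVG, 2) = ROUND(500000 / 6, 2) = 83333.33

83333.33


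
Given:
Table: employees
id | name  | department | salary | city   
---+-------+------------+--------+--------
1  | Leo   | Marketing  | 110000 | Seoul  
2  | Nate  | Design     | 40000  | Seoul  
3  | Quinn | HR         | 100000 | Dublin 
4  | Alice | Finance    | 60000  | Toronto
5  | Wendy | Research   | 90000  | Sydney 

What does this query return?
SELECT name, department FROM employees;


Projecting columns: name, department

5 rows:
Leo, Marketing
Nate, Design
Quinn, HR
Alice, Finance
Wendy, Research


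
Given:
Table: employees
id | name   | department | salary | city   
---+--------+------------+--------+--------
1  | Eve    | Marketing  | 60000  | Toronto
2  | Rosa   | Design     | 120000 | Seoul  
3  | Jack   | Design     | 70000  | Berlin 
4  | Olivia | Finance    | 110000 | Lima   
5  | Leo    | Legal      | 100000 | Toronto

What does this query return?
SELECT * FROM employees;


SELECT * returns all 5 rows with all columns

5 rows:
1, Eve, Marketing, 60000, Toronto
2, Rosa, Design, 120000, Seoul
3, Jack, Design, 70000, Berlin
4, Olivia, Finance, 110000, Lima
5, Leo, Legal, 100000, Toronto


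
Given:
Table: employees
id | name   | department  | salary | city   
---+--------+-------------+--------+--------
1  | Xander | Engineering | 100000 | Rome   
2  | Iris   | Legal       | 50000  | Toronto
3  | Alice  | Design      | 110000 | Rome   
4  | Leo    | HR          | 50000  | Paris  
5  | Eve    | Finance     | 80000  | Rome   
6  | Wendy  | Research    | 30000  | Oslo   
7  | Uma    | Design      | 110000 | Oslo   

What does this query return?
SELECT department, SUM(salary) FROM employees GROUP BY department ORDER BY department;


Summing salary within each department:
  Design: 110000 + 110000 = 220000
  Engineering: 100000 = 100000
  Finance: 80000 = 80000
  HR: 50000 = 50000
  Legal: 50000 = 50000
  Research: 30000 = 30000


6 groups:
Design, 220000
Engineering, 100000
Finance, 80000
HR, 50000
Legal, 50000
Research, 30000


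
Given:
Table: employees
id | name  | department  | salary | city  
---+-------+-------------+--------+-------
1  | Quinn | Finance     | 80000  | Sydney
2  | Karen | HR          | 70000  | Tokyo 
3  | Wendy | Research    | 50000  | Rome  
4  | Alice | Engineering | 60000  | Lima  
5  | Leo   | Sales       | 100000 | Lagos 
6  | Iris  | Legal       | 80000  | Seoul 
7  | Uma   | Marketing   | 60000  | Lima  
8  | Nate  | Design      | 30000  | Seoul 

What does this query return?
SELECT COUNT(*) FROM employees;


COUNT(*) counts all rows

8


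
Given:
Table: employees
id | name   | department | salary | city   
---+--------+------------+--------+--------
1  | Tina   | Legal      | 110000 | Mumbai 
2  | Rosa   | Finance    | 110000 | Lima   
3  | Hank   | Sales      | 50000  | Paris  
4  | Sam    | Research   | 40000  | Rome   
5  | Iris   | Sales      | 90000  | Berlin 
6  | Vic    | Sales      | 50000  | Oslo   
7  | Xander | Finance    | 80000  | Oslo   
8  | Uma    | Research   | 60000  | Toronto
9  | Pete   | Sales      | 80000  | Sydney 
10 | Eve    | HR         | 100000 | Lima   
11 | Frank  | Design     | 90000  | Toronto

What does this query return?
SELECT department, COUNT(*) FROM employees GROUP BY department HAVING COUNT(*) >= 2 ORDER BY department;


Groups with count >= 2:
  Finance: 2 -> PASS
  Research: 2 -> PASS
  Sales: 4 -> PASS
  Design: 1 -> filtered out
  HR: 1 -> filtered out
  Legal: 1 -> filtered out


3 groups:
Finance, 2
Research, 2
Sales, 4


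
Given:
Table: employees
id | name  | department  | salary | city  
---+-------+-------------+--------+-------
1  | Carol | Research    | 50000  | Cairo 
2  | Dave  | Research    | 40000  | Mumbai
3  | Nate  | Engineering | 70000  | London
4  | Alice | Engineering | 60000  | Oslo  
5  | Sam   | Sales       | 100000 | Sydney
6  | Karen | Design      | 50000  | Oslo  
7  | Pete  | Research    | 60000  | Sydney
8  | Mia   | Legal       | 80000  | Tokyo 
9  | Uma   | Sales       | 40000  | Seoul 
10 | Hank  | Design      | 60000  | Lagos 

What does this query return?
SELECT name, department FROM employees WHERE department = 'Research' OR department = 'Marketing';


Filtering: department = 'Research' OR 'Marketing'
Matching: 3 rows

3 rows:
Carol, Research
Dave, Research
Pete, Research


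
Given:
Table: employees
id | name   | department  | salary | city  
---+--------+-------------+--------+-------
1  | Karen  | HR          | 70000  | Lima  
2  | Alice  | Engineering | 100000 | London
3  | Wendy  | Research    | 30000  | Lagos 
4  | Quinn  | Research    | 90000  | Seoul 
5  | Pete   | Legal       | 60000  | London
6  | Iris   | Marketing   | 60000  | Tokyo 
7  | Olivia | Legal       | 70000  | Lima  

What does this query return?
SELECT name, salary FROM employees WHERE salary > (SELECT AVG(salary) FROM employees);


Subquery: AVG(salary) = 68571.43
Filtering: salary > 68571.43
  Karen (70000) -> MATCH
  Alice (100000) -> MATCH
  Quinn (90000) -> MATCH
  Olivia (70000) -> MATCH


4 rows:
Karen, 70000
Alice, 100000
Quinn, 90000
Olivia, 70000


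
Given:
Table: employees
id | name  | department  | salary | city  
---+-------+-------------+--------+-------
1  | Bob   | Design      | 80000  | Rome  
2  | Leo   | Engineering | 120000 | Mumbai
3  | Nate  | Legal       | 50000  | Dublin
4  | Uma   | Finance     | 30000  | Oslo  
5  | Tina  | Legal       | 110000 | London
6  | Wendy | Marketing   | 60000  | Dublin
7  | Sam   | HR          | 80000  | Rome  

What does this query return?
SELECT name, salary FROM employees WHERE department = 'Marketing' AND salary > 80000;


Filtering: department = 'Marketing' AND salary > 80000
Matching: 0 rows

Empty result set (0 rows)


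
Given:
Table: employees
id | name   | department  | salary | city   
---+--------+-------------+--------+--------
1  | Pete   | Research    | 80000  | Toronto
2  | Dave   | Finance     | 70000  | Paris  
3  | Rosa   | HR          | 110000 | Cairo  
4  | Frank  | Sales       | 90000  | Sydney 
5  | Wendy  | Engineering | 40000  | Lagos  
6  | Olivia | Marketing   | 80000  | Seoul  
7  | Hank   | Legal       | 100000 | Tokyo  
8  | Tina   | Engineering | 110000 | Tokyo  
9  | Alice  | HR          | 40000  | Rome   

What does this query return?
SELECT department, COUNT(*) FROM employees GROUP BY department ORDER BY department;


Assigning each row to its department group:
  Pete -> Research
  Dave -> Finance
  Rosa -> HR
  Frank -> Sales
  Wendy -> Engineering
  Olivia -> Marketing
  Hank -> Legal
  Tina -> Engineering
  Alice -> HR


7 groups:
Engineering, 2
Finance, 1
HR, 2
Legal, 1
Marketing, 1
Research, 1
Sales, 1


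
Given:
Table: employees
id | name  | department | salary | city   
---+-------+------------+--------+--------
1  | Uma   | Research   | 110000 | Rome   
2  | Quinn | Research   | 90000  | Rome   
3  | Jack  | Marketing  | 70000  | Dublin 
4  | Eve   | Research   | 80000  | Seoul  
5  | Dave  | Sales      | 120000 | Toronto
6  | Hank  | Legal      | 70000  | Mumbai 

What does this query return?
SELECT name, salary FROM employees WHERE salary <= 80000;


Filtering: salary <= 80000
Matching: 3 rows

3 rows:
Jack, 70000
Eve, 80000
Hank, 70000


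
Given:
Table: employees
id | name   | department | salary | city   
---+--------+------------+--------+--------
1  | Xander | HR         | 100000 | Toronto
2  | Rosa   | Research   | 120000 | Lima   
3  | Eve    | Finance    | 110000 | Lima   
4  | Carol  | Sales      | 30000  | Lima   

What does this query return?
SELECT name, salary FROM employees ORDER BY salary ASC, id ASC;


Sorting by salary ASC, then id ASC for ties

4 rows:
Carol, 30000
Xander, 100000
Eve, 110000
Rosa, 120000


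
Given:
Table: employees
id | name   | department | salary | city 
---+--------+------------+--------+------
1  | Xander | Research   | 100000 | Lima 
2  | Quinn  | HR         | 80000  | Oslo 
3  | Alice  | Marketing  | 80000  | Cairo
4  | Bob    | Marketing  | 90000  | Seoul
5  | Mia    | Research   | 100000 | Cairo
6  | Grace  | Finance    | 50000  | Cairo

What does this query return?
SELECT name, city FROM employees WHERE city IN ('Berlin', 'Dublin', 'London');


Filtering: city IN ('Berlin', 'Dublin', 'London')
Matching: 0 rows

Empty result set (0 rows)


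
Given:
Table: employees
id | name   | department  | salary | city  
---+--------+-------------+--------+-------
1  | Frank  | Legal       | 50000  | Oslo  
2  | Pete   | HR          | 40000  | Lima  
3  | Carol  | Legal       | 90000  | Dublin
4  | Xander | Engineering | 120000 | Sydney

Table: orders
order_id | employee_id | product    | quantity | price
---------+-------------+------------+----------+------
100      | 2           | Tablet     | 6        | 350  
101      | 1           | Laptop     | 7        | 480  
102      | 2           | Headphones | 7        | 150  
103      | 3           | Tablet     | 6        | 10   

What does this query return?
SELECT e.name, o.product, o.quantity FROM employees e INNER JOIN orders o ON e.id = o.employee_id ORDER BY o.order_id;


Joining employees.id = orders.employee_id:
  employee Pete (id=2) -> order Tablet
  employee Frank (id=1) -> order Laptop
  employee Pete (id=2) -> order Headphones
  employee Carol (id=3) -> order Tablet


4 rows:
Pete, Tablet, 6
Frank, Laptop, 7
Pete, Headphones, 7
Carol, Tablet, 6


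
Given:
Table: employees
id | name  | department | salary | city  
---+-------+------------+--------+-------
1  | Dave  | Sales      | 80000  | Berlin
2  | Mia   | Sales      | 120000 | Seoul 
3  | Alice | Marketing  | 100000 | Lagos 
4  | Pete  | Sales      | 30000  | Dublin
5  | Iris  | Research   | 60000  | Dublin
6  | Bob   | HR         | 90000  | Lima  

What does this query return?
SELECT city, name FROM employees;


Projecting columns: city, name

6 rows:
Berlin, Dave
Seoul, Mia
Lagos, Alice
Dublin, Pete
Dublin, Iris
Lima, Bob


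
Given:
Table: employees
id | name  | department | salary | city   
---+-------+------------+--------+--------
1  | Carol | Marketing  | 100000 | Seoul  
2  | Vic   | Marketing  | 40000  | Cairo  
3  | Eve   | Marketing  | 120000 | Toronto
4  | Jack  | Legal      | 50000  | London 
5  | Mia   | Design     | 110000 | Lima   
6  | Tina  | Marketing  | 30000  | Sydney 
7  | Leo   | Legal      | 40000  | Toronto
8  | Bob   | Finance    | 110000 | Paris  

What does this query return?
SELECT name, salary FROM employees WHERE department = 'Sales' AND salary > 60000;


Filtering: department = 'Sales' AND salary > 60000
Matching: 0 rows

Empty result set (0 rows)


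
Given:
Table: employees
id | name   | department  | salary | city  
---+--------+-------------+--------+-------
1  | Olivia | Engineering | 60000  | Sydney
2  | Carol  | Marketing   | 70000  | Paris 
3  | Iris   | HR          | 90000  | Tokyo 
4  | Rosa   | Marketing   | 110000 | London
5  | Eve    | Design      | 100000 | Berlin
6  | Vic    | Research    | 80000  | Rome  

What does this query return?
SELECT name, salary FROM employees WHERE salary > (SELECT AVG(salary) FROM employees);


Subquery: AVG(salary) = 85000.0
Filtering: salary > 85000.0
  Iris (90000) -> MATCH
  Rosa (110000) -> MATCH
  Eve (100000) -> MATCH


3 rows:
Iris, 90000
Rosa, 110000
Eve, 100000


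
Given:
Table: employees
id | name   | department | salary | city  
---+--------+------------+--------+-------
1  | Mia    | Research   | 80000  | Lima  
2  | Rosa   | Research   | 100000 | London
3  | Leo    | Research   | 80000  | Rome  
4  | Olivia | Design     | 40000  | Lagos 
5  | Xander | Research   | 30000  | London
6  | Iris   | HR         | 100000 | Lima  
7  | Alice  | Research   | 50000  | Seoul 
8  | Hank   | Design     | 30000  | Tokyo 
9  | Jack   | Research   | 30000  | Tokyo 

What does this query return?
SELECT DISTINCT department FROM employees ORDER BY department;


All 'department' values (row order): Research, Research, Research, Design, Research, HR, Research, Design, Research
Removing duplicates leaves 3 unique value(s).

3 values:
Design
HR
Research


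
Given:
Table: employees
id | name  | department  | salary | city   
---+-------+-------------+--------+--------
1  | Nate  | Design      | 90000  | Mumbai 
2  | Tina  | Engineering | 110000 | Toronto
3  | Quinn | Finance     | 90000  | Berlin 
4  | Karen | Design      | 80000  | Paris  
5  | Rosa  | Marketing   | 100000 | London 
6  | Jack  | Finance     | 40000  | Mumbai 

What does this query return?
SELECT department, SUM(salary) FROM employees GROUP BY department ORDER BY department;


Summing salary within each department:
  Design: 90000 + 80000 = 170000
  Engineering: 110000 = 110000
  Finance: 90000 + 40000 = 130000
  Marketing: 100000 = 100000


4 groups:
Design, 170000
Engineering, 110000
Finance, 130000
Marketing, 100000


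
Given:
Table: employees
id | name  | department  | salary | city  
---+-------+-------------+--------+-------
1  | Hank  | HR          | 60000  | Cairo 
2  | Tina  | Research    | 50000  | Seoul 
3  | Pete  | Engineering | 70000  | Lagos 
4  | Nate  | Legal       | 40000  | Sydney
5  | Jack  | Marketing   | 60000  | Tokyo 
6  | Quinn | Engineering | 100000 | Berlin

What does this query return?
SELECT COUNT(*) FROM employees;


COUNT(*) counts all rows

6


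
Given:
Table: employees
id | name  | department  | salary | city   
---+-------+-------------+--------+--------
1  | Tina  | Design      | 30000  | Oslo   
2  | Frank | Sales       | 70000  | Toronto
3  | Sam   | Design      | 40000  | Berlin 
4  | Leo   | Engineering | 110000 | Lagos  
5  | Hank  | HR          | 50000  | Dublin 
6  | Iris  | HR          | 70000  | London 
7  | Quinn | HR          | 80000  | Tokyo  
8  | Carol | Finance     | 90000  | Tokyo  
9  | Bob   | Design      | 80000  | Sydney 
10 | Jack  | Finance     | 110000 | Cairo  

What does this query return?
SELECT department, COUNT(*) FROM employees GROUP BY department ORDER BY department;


Assigning each row to its department group:
  Tina -> Design
  Frank -> Sales
  Sam -> Design
  Leo -> Engineering
  Hank -> HR
  Iris -> HR
  Quinn -> HR
  Carol -> Finance
  Bob -> Design
  Jack -> Finance


5 groups:
Design, 3
Engineering, 1
Finance, 2
HR, 3
Sales, 1


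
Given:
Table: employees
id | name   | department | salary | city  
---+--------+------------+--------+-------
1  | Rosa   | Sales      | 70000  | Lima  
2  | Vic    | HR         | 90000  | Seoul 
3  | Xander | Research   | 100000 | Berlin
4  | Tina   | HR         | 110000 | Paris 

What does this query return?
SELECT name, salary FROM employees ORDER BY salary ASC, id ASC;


Sorting by salary ASC, then id ASC for ties

4 rows:
Rosa, 70000
Vic, 90000
Xander, 100000
Tina, 110000


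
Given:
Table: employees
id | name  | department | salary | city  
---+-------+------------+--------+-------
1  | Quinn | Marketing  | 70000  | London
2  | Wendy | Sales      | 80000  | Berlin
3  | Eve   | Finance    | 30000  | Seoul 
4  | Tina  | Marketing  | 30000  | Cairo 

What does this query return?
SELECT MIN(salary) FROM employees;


Salaries: 70000, 80000, 30000, 30000
MIN = 30000

30000


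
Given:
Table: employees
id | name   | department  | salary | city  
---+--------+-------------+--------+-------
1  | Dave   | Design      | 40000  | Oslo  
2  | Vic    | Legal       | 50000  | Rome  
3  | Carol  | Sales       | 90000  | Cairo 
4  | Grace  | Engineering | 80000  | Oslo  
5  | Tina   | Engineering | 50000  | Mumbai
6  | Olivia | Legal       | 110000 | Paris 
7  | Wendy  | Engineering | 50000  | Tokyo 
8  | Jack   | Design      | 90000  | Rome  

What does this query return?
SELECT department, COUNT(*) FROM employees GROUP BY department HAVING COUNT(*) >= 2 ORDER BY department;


Groups with count >= 2:
  Design: 2 -> PASS
  Engineering: 3 -> PASS
  Legal: 2 -> PASS
  Sales: 1 -> filtered out


3 groups:
Design, 2
Engineering, 3
Legal, 2


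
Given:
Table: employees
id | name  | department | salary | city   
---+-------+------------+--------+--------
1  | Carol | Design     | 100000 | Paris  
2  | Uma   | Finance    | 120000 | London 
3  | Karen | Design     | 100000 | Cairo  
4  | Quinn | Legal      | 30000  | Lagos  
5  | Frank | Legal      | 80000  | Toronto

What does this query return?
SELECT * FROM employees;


SELECT * returns all 5 rows with all columns

5 rows:
1, Carol, Design, 100000, Paris
2, Uma, Finance, 120000, London
3, Karen, Design, 100000, Cairo
4, Quinn, Legal, 30000, Lagos
5, Frank, Legal, 80000, Toronto


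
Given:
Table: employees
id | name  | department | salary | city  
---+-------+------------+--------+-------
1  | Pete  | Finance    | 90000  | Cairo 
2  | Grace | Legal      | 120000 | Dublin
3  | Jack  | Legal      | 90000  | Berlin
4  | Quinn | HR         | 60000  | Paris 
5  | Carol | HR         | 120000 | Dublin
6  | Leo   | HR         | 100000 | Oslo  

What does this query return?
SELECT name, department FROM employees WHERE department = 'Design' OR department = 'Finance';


Filtering: department = 'Design' OR 'Finance'
Matching: 1 rows

1 rows:
Pete, Finance


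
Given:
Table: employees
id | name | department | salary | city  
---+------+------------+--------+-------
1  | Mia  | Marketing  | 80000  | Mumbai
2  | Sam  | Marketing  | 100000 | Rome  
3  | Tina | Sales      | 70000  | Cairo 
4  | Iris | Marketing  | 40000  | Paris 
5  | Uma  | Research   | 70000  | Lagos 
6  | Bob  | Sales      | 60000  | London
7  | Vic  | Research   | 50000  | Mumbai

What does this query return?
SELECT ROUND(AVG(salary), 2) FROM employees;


SUM(salary) = 470000
COUNT = 7
ROUND(AVG, 2) = ROUND(470000 / 7, 2) = 67142.86

67142.86


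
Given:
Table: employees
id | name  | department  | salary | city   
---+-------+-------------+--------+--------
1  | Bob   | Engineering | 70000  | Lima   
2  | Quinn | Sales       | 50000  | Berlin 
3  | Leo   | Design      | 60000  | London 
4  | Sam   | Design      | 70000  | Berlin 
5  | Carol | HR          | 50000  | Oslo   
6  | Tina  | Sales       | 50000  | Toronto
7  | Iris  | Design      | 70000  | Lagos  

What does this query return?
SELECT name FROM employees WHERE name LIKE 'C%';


LIKE 'C%' matches names starting with 'C'
Matching: 1

1 rows:
Carol


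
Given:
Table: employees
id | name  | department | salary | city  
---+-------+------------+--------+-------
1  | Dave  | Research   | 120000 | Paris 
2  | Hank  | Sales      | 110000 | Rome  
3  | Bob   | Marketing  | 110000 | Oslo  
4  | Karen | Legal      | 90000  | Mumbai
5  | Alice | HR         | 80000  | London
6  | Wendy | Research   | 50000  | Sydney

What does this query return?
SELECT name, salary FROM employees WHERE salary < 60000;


Filtering: salary < 60000
Matching: 1 rows

1 rows:
Wendy, 50000


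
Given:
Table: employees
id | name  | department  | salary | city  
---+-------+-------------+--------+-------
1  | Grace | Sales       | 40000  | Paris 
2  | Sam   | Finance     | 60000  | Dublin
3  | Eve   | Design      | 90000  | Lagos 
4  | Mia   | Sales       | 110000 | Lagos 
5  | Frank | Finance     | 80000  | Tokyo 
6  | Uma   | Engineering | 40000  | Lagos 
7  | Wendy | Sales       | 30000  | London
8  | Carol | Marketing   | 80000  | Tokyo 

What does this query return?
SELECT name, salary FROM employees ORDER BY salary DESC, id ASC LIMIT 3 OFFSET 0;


Sort by salary DESC (id ASC tiebreak), then skip 0 and take 3
Rows 1 through 3

3 rows:
Mia, 110000
Eve, 90000
Frank, 80000


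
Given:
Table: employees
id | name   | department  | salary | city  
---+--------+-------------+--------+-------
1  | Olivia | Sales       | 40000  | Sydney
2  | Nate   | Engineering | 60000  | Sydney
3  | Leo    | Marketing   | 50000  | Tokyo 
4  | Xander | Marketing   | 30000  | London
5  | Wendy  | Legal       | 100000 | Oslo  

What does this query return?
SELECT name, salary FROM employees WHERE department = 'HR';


Filtering: department = 'HR'
Matching rows: 0

Empty result set (0 rows)


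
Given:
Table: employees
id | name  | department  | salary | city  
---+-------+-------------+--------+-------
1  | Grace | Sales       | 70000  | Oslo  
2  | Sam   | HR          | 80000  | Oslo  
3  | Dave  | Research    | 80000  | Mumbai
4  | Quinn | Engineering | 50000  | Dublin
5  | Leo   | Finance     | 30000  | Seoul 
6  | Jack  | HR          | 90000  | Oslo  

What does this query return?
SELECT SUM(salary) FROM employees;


SUM(salary) = 70000 + 80000 + 80000 + 50000 + 30000 + 90000 = 400000

400000


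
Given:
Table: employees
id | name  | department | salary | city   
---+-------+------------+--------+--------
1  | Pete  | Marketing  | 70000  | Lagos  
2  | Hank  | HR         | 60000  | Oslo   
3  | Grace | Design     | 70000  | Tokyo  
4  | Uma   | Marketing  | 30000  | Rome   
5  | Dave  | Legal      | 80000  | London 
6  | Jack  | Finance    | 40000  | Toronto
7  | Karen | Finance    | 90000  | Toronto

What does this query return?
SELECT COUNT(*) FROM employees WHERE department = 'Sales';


Counting rows where department = 'Sales'


0


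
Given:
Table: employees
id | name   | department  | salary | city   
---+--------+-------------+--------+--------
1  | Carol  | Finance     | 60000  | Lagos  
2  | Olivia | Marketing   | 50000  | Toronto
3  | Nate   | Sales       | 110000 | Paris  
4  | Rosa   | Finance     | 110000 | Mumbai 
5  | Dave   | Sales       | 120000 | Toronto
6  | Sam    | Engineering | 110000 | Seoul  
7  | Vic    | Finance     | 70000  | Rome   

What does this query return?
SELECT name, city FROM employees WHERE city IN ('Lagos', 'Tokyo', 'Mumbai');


Filtering: city IN ('Lagos', 'Tokyo', 'Mumbai')
Matching: 2 rows

2 rows:
Carol, Lagos
Rosa, Mumbai


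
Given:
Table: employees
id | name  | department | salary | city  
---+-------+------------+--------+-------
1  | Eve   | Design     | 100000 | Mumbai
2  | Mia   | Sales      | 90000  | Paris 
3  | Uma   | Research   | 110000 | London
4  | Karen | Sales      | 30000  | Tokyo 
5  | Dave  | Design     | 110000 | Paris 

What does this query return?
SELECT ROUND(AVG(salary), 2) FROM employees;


SUM(salary) = 440000
COUNT = 5
ROUND(AVG, 2) = ROUND(440000 / 5, 2) = 88000.0

88000.0


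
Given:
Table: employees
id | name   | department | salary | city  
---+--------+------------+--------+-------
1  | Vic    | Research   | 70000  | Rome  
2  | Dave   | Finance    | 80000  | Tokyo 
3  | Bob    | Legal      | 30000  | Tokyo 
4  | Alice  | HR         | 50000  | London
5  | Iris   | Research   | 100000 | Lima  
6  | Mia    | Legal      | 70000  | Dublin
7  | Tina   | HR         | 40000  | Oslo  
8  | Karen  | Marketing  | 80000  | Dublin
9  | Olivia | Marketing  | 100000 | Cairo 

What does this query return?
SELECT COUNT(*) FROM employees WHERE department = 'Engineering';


Counting rows where department = 'Engineering'


0


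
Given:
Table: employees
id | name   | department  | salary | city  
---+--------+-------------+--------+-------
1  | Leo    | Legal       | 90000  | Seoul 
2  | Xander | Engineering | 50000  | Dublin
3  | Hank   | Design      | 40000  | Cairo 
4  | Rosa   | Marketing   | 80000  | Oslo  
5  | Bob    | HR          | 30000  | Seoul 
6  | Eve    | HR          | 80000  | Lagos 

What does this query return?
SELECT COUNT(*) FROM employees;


COUNT(*) counts all rows

6


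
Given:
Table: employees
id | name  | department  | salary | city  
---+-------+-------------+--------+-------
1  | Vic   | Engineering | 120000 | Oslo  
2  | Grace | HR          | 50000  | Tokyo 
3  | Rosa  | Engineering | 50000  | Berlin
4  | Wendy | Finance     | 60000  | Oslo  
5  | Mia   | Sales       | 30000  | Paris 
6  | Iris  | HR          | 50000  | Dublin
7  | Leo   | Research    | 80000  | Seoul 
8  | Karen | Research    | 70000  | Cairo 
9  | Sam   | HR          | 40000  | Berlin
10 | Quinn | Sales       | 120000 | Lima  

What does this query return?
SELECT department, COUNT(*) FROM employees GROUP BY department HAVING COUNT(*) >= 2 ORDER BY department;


Groups with count >= 2:
  Engineering: 2 -> PASS
  HR: 3 -> PASS
  Research: 2 -> PASS
  Sales: 2 -> PASS
  Finance: 1 -> filtered out


4 groups:
Engineering, 2
HR, 3
Research, 2
Sales, 2


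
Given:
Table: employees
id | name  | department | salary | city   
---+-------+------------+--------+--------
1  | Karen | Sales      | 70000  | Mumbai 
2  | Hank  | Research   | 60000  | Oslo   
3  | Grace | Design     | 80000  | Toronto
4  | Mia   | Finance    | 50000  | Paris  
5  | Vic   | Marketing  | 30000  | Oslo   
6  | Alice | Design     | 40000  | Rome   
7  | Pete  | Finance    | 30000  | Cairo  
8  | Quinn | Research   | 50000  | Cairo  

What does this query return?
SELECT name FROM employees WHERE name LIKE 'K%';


LIKE 'K%' matches names starting with 'K'
Matching: 1

1 rows:
Karen


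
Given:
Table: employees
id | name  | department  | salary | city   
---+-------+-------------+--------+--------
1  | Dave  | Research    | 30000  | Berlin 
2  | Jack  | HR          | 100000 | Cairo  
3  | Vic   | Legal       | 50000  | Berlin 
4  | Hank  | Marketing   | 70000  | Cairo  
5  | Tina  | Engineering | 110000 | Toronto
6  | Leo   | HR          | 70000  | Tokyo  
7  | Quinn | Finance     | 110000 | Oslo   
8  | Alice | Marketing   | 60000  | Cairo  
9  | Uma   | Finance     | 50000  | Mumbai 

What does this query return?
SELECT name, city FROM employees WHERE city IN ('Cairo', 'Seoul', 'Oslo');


Filtering: city IN ('Cairo', 'Seoul', 'Oslo')
Matching: 4 rows

4 rows:
Jack, Cairo
Hank, Cairo
Quinn, Oslo
Alice, Cairo
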